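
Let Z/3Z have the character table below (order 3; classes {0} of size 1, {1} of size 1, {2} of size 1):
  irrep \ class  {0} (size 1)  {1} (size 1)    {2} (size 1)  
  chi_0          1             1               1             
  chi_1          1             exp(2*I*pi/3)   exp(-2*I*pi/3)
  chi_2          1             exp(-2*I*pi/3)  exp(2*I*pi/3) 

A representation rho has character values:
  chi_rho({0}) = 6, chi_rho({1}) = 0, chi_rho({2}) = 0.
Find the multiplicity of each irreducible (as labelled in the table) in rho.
Multiplicities: chi_0: 2, chi_1: 2, chi_2: 2.

Use <chi_rho, chi> = (1/|G|) sum_C |C| * chi_rho(C) * conj(chi(C)) with |G| = 3 for each irreducible chi in the table:
  <chi_rho, chi_0> = (1/3)[1*(6)*conj(1) + 1*(0)*conj(1) + 1*(0)*conj(1)]
      = (1/3)[(6) + (0) + (0)] = 6/3 = 2
  <chi_rho, chi_1> = (1/3)[1*(6)*conj(1) + 1*(0)*conj(exp(2*I*pi/3)) + 1*(0)*conj(exp(-2*I*pi/3))]
      = (1/3)[(6) + (0) + (0)] = 6/3 = 2
  <chi_rho, chi_2> = (1/3)[1*(6)*conj(1) + 1*(0)*conj(exp(-2*I*pi/3)) + 1*(0)*conj(exp(2*I*pi/3))]
      = (1/3)[(6) + (0) + (0)] = 6/3 = 2
(Exp terms are combined using exp(i*s)*conj(exp(i*t)) = exp(i*(s-t)), and sums of them are collapsed using the identity that for every m > 1 the m distinct m-th roots of unity sum to 0, e.g. 1 + exp(2*I*pi/3) + exp(-2*I*pi/3) = 0.)
Dimension check: dim(rho) = sum (mult * dim) = 2*1 + 2*1 + 2*1 = 6 = chi_rho(e) = 6.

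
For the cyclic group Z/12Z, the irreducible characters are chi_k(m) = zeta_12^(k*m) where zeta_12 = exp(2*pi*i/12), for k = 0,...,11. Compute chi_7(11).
chi_7(11) = zeta_12^77 = exp(5*I*pi/6)

Working: chi_7(11) = zeta_12^(7*11) = zeta_12^77. Since zeta_12^12 = 1, this equals zeta_12^5 = exp(2*pi*i*5/12) = exp(5*I*pi/6).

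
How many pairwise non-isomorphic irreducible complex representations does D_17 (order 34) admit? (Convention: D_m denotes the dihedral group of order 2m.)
10

Explanation: The number of irreducible complex representations of a finite group equals its number of conjugacy classes. D_17 has 10 conjugacy classes ((n+3)/2 for n odd), so D_17 (order 34) has exactly 10 irreducible complex representations.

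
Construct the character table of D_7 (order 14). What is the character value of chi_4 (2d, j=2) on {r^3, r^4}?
Conjugacy classes: {e} of size 1, {r^1, r^6} of size 2, {r^2, r^5} of size 2, {r^3, r^4} of size 2, {s, sr, ..., sr^6} of size 7.
Character table:
  irrep \ class              {e} (size 1)  {r^1, r^6} (size 2)  {r^2, r^5} (size 2)  {r^3, r^4} (size 2)  {s, sr, ..., sr^6} (size 7)
  chi_1 (triv)               1             1                    1                    1                    1                          
  chi_2 (sign: r->1, s->-1)  1             1                    1                    1                    -1                         
  chi_3 (2d, j=1)            2             2*cos(2*pi/7)        -2*cos(3*pi/7)       -2*cos(pi/7)         0                          
  chi_4 (2d, j=2)            2             -2*cos(3*pi/7)       -2*cos(pi/7)         2*cos(2*pi/7)        0                          
  chi_5 (2d, j=3)            2             -2*cos(pi/7)         2*cos(2*pi/7)        -2*cos(3*pi/7)       0                          

Spot check: chi_4 (2d, j=2) on {r^3, r^4} = 2*cos(2*pi/7).

Argument: D_7 has order 2*7 = 14 with 5 conjugacy classes, hence 5 irreducibles. Sum of squared dims 1 + 1 + 4 + 4 + 4 = 14 = |G|. Linear characters come from the abelianisation; the 2-dimensional irreps have character r^k -> 2*cos(2*pi*j*k/7), reflections -> 0.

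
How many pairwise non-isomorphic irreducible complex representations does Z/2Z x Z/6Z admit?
12

Derivation: The number of irreducible complex representations of a finite group equals its number of conjugacy classes. Z/2Z x Z/6Z is abelian of order 12, so every element is its own conjugacy class: 12 classes, so Z/2Z x Z/6Z (order 12) has exactly 12 irreducible complex representations.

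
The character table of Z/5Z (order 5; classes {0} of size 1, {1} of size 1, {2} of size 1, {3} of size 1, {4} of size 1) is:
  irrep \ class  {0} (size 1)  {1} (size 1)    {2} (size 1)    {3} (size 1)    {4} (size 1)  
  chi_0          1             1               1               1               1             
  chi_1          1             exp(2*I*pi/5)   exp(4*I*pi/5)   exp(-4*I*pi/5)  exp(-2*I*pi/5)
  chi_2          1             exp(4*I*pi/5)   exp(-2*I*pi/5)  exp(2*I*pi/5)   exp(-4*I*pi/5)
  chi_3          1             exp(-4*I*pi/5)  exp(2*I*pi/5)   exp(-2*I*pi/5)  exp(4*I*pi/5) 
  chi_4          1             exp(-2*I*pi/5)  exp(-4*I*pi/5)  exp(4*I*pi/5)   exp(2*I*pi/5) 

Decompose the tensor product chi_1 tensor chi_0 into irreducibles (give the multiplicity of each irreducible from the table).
chi_1 tensor chi_0 = chi_1 (all other irreducibles have multiplicity 0).

Solution. The character of a tensor product is the pointwise product (chi_1 * chi_0)(C) = chi_1(C) * chi_0(C):
  {0}: (1)*(1), {1}: (exp(2*I*pi/5))*(1), {2}: (exp(4*I*pi/5))*(1), {3}: (exp(-4*I*pi/5))*(1), {4}: (exp(-2*I*pi/5))*(1)
so (chi_1 * chi_0) takes values
  {0} -> 1, {1} -> exp(2*I*pi/5), {2} -> exp(4*I*pi/5), {3} -> exp(-4*I*pi/5), {4} -> exp(-2*I*pi/5).
Now take the inner product of this character with each irreducible chi from the table, <chi_1*chi_0, chi> = (1/5) sum_C |C| (chi_1*chi_0)(C) conj(chi(C)):
  <chi_1*chi_0, chi_0> = (1/5)[1*(1)*conj(1) + 1*(exp(2*I*pi/5))*conj(1) + 1*(exp(4*I*pi/5))*conj(1) + 1*(exp(-4*I*pi/5))*conj(1) + 1*(exp(-2*I*pi/5))*conj(1)]
      = (1/5)[(1) + (exp(2*I*pi/5)) + (exp(4*I*pi/5)) + (exp(-4*I*pi/5)) + (exp(-2*I*pi/5))] = 0/5 = 0
  <chi_1*chi_0, chi_1> = (1/5)[1*(1)*conj(1) + 1*(exp(2*I*pi/5))*conj(exp(2*I*pi/5)) + 1*(exp(4*I*pi/5))*conj(exp(4*I*pi/5)) + 1*(exp(-4*I*pi/5))*conj(exp(-4*I*pi/5)) + 1*(exp(-2*I*pi/5))*conj(exp(-2*I*pi/5))]
      = (1/5)[(1) + (1) + (1) + (1) + (1)] = 5/5 = 1
  <chi_1*chi_0, chi_2> = (1/5)[1*(1)*conj(1) + 1*(exp(2*I*pi/5))*conj(exp(4*I*pi/5)) + 1*(exp(4*I*pi/5))*conj(exp(-2*I*pi/5)) + 1*(exp(-4*I*pi/5))*conj(exp(2*I*pi/5)) + 1*(exp(-2*I*pi/5))*conj(exp(-4*I*pi/5))]
      = (1/5)[(1) + (exp(-2*I*pi/5)) + (exp(-4*I*pi/5)) + (exp(4*I*pi/5)) + (exp(2*I*pi/5))] = 0/5 = 0
  <chi_1*chi_0, chi_3> = (1/5)[1*(1)*conj(1) + 1*(exp(2*I*pi/5))*conj(exp(-4*I*pi/5)) + 1*(exp(4*I*pi/5))*conj(exp(2*I*pi/5)) + 1*(exp(-4*I*pi/5))*conj(exp(-2*I*pi/5)) + 1*(exp(-2*I*pi/5))*conj(exp(4*I*pi/5))]
      = (1/5)[(1) + (exp(-4*I*pi/5)) + (exp(2*I*pi/5)) + (exp(-2*I*pi/5)) + (exp(4*I*pi/5))] = 0/5 = 0
  <chi_1*chi_0, chi_4> = (1/5)[1*(1)*conj(1) + 1*(exp(2*I*pi/5))*conj(exp(-2*I*pi/5)) + 1*(exp(4*I*pi/5))*conj(exp(-4*I*pi/5)) + 1*(exp(-4*I*pi/5))*conj(exp(4*I*pi/5)) + 1*(exp(-2*I*pi/5))*conj(exp(2*I*pi/5))]
      = (1/5)[(1) + (exp(4*I*pi/5)) + (exp(-2*I*pi/5)) + (exp(2*I*pi/5)) + (exp(-4*I*pi/5))] = 0/5 = 0
(Exp terms are combined using exp(i*s)*conj(exp(i*t)) = exp(i*(s-t)), and sums of them are collapsed using the identity that for every m > 1 the m distinct m-th roots of unity sum to 0, e.g. 1 + exp(2*I*pi/3) + exp(-2*I*pi/3) = 0.)
Hence the multiplicities are chi_1: 1. Dimension check: dim(chi_1)*dim(chi_0) = 1*1 = 1 and sum (mult * dim) = 1*1 = 1.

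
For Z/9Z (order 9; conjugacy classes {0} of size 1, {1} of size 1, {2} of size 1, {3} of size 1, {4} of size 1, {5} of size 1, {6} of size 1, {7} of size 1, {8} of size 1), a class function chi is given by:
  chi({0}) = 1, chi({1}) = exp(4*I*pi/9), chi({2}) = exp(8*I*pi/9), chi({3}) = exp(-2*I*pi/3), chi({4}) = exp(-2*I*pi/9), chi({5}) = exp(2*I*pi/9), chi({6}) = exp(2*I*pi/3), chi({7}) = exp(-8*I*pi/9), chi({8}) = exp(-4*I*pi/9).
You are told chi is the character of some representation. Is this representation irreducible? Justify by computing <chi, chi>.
Irreducible: <chi, chi> = 1.

Justification: <chi, chi> = (1/|G|) sum_C |C| * |chi(C)|^2 = (1/9)[1*|1|^2 + 1*|exp(4*I*pi/9)|^2 + 1*|exp(8*I*pi/9)|^2 + 1*|exp(-2*I*pi/3)|^2 + 1*|exp(-2*I*pi/9)|^2 + 1*|exp(2*I*pi/9)|^2 + 1*|exp(2*I*pi/3)|^2 + 1*|exp(-8*I*pi/9)|^2 + 1*|exp(-4*I*pi/9)|^2]
  = (1/9)[(1) + (1) + (1) + (1) + (1) + (1) + (1) + (1) + (1)] = 9/9 = 1.
(Exp terms are combined using exp(i*s)*conj(exp(i*t)) = exp(i*(s-t)), and sums of them are collapsed using the identity that for every m > 1 the m distinct m-th roots of unity sum to 0, e.g. 1 + exp(2*I*pi/3) + exp(-2*I*pi/3) = 0.)
A character is irreducible iff <chi, chi> = 1, so this representation is irreducible.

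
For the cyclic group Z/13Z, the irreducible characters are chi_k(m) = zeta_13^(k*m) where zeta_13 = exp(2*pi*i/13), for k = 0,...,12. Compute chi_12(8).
chi_12(8) = zeta_13^96 = exp(10*I*pi/13)

Why: chi_12(8) = zeta_13^(12*8) = zeta_13^96. Since zeta_13^13 = 1, this equals zeta_13^5 = exp(2*pi*i*5/13) = exp(10*I*pi/13).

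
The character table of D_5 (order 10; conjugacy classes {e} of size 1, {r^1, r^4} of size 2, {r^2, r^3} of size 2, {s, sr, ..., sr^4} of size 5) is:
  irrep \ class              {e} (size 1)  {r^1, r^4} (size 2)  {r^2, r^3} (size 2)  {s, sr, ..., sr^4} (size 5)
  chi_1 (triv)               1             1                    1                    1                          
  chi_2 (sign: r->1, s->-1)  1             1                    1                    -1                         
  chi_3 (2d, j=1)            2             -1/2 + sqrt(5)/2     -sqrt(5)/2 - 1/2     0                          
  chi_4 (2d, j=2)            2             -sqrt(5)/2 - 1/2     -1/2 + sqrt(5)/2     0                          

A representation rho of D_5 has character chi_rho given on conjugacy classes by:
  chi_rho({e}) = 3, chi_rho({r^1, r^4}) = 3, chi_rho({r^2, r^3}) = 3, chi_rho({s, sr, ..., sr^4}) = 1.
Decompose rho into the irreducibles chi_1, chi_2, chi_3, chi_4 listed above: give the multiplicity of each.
Multiplicities: chi_1: 2, chi_2: 1, chi_3: 0, chi_4: 0.

Reasoning: Use <chi_rho, chi> = (1/|G|) sum_C |C| * chi_rho(C) * conj(chi(C)) with |G| = 10 for each irreducible chi in the table:
  <chi_rho, chi_1> = (1/10)[1*(3)*conj(1) + 2*(3)*conj(1) + 2*(3)*conj(1) + 5*(1)*conj(1)]
      = (1/10)[(3) + (6) + (6) + (5)] = 20/10 = 2
  <chi_rho, chi_2> = (1/10)[1*(3)*conj(1) + 2*(3)*conj(1) + 2*(3)*conj(1) + 5*(1)*conj(-1)]
      = (1/10)[(3) + (6) + (6) + (-5)] = 10/10 = 1
  <chi_rho, chi_3> = (1/10)[1*(3)*conj(2) + 2*(3)*conj(-1/2 + sqrt(5)/2) + 2*(3)*conj(-sqrt(5)/2 - 1/2) + 5*(1)*conj(0)]
      = (1/10)[(6) + (-3 + 3*sqrt(5)) + (-3*sqrt(5) - 3) + (0)] = 0/10 = 0
  <chi_rho, chi_4> = (1/10)[1*(3)*conj(2) + 2*(3)*conj(-sqrt(5)/2 - 1/2) + 2*(3)*conj(-1/2 + sqrt(5)/2) + 5*(1)*conj(0)]
      = (1/10)[(6) + (-3*sqrt(5) - 3) + (-3 + 3*sqrt(5)) + (0)] = 0/10 = 0
Dimension check: dim(rho) = sum (mult * dim) = 2*1 + 1*1 + 0*2 + 0*2 = 3 = chi_rho(e) = 3.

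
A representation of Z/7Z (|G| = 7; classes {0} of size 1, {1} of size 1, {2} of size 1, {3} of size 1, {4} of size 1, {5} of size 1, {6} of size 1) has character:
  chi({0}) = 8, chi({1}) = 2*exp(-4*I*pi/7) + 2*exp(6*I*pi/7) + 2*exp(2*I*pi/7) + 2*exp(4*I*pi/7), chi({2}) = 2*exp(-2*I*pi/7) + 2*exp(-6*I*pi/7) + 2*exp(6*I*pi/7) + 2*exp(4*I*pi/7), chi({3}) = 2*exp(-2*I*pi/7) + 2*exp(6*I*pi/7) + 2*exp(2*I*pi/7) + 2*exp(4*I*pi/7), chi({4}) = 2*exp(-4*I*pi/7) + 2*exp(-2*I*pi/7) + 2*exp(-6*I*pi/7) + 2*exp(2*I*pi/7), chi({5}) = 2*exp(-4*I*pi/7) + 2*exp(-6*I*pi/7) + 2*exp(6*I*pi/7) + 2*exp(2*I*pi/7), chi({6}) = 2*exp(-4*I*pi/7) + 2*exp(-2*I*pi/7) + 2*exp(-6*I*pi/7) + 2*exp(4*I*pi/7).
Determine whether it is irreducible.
Not irreducible (reducible): <chi, chi> = 16 > 1.

Argument: <chi, chi> = (1/|G|) sum_C |C| * |chi(C)|^2 = (1/7)[1*|8|^2 + 1*|2*exp(-4*I*pi/7) + 2*exp(6*I*pi/7) + 2*exp(2*I*pi/7) + 2*exp(4*I*pi/7)|^2 + 1*|2*exp(-2*I*pi/7) + 2*exp(-6*I*pi/7) + 2*exp(6*I*pi/7) + 2*exp(4*I*pi/7)|^2 + 1*|2*exp(-2*I*pi/7) + 2*exp(6*I*pi/7) + 2*exp(2*I*pi/7) + 2*exp(4*I*pi/7)|^2 + 1*|2*exp(-4*I*pi/7) + 2*exp(-2*I*pi/7) + 2*exp(-6*I*pi/7) + 2*exp(2*I*pi/7)|^2 + 1*|2*exp(-4*I*pi/7) + 2*exp(-6*I*pi/7) + 2*exp(6*I*pi/7) + 2*exp(2*I*pi/7)|^2 + 1*|2*exp(-4*I*pi/7) + 2*exp(-2*I*pi/7) + 2*exp(-6*I*pi/7) + 2*exp(4*I*pi/7)|^2]
  = (1/7)[(64) + (8) + (8) + (8) + (8) + (8) + (8)] = 112/7 = 16.
(Exp terms are combined using exp(i*s)*conj(exp(i*t)) = exp(i*(s-t)), and sums of them are collapsed using the identity that for every m > 1 the m distinct m-th roots of unity sum to 0, e.g. 1 + exp(2*I*pi/3) + exp(-2*I*pi/3) = 0.)
A character is irreducible iff <chi, chi> = 1, so this representation is reducible.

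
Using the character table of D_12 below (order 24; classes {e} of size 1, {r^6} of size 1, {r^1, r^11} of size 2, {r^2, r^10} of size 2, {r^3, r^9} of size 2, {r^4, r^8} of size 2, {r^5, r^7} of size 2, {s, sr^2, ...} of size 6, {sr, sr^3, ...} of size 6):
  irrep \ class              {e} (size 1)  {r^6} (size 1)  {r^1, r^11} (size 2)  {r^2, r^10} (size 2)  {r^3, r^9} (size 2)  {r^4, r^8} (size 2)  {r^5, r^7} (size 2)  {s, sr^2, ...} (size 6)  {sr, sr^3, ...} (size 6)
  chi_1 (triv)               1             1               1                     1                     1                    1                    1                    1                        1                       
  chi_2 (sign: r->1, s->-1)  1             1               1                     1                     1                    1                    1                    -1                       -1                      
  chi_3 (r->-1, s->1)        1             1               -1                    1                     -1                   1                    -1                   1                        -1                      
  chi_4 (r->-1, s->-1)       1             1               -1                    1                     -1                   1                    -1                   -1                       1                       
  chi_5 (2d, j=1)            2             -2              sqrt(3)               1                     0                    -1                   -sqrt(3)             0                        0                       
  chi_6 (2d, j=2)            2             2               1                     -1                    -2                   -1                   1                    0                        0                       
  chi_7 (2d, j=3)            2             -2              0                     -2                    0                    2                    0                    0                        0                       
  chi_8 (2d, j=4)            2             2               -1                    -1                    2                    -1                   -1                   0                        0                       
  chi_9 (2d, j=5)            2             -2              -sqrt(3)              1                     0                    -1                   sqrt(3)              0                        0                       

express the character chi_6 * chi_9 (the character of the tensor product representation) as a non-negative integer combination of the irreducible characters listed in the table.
chi_6 tensor chi_9 = chi_7 + chi_9 (all other irreducibles have multiplicity 0).

Proof sketch: The character of a tensor product is the pointwise product (chi_6 * chi_9)(C) = chi_6(C) * chi_9(C):
  {e}: (2)*(2), {r^6}: (2)*(-2), {r^1, r^11}: (1)*(-sqrt(3)), {r^2, r^10}: (-1)*(1), {r^3, r^9}: (-2)*(0), {r^4, r^8}: (-1)*(-1), {r^5, r^7}: (1)*(sqrt(3)), {s, sr^2, ...}: (0)*(0), {sr, sr^3, ...}: (0)*(0)
so (chi_6 * chi_9) takes values
  {e} -> 4, {r^6} -> -4, {r^1, r^11} -> -sqrt(3), {r^2, r^10} -> -1, {r^3, r^9} -> 0, {r^4, r^8} -> 1, {r^5, r^7} -> sqrt(3), {s, sr^2, ...} -> 0, {sr, sr^3, ...} -> 0.
Now take the inner product of this character with each irreducible chi from the table, <chi_6*chi_9, chi> = (1/24) sum_C |C| (chi_6*chi_9)(C) conj(chi(C)):
  <chi_6*chi_9, chi_1> = (1/24)[1*(4)*conj(1) + 1*(-4)*conj(1) + 2*(-sqrt(3))*conj(1) + 2*(-1)*conj(1) + 2*(0)*conj(1) + 2*(1)*conj(1) + 2*(sqrt(3))*conj(1) + 6*(0)*conj(1) + 6*(0)*conj(1)]
      = (1/24)[(4) + (-4) + (-2*sqrt(3)) + (-2) + (0) + (2) + (2*sqrt(3)) + (0) + (0)] = 0/24 = 0
  <chi_6*chi_9, chi_2> = (1/24)[1*(4)*conj(1) + 1*(-4)*conj(1) + 2*(-sqrt(3))*conj(1) + 2*(-1)*conj(1) + 2*(0)*conj(1) + 2*(1)*conj(1) + 2*(sqrt(3))*conj(1) + 6*(0)*conj(-1) + 6*(0)*conj(-1)]
      = (1/24)[(4) + (-4) + (-2*sqrt(3)) + (-2) + (0) + (2) + (2*sqrt(3)) + (0) + (0)] = 0/24 = 0
  <chi_6*chi_9, chi_3> = (1/24)[1*(4)*conj(1) + 1*(-4)*conj(1) + 2*(-sqrt(3))*conj(-1) + 2*(-1)*conj(1) + 2*(0)*conj(-1) + 2*(1)*conj(1) + 2*(sqrt(3))*conj(-1) + 6*(0)*conj(1) + 6*(0)*conj(-1)]
      = (1/24)[(4) + (-4) + (2*sqrt(3)) + (-2) + (0) + (2) + (-2*sqrt(3)) + (0) + (0)] = 0/24 = 0
  <chi_6*chi_9, chi_4> = (1/24)[1*(4)*conj(1) + 1*(-4)*conj(1) + 2*(-sqrt(3))*conj(-1) + 2*(-1)*conj(1) + 2*(0)*conj(-1) + 2*(1)*conj(1) + 2*(sqrt(3))*conj(-1) + 6*(0)*conj(-1) + 6*(0)*conj(1)]
      = (1/24)[(4) + (-4) + (2*sqrt(3)) + (-2) + (0) + (2) + (-2*sqrt(3)) + (0) + (0)] = 0/24 = 0
  <chi_6*chi_9, chi_5> = (1/24)[1*(4)*conj(2) + 1*(-4)*conj(-2) + 2*(-sqrt(3))*conj(sqrt(3)) + 2*(-1)*conj(1) + 2*(0)*conj(0) + 2*(1)*conj(-1) + 2*(sqrt(3))*conj(-sqrt(3)) + 6*(0)*conj(0) + 6*(0)*conj(0)]
      = (1/24)[(8) + (8) + (-6) + (-2) + (0) + (-2) + (-6) + (0) + (0)] = 0/24 = 0
  <chi_6*chi_9, chi_6> = (1/24)[1*(4)*conj(2) + 1*(-4)*conj(2) + 2*(-sqrt(3))*conj(1) + 2*(-1)*conj(-1) + 2*(0)*conj(-2) + 2*(1)*conj(-1) + 2*(sqrt(3))*conj(1) + 6*(0)*conj(0) + 6*(0)*conj(0)]
      = (1/24)[(8) + (-8) + (-2*sqrt(3)) + (2) + (0) + (-2) + (2*sqrt(3)) + (0) + (0)] = 0/24 = 0
  <chi_6*chi_9, chi_7> = (1/24)[1*(4)*conj(2) + 1*(-4)*conj(-2) + 2*(-sqrt(3))*conj(0) + 2*(-1)*conj(-2) + 2*(0)*conj(0) + 2*(1)*conj(2) + 2*(sqrt(3))*conj(0) + 6*(0)*conj(0) + 6*(0)*conj(0)]
      = (1/24)[(8) + (8) + (0) + (4) + (0) + (4) + (0) + (0) + (0)] = 24/24 = 1
  <chi_6*chi_9, chi_8> = (1/24)[1*(4)*conj(2) + 1*(-4)*conj(2) + 2*(-sqrt(3))*conj(-1) + 2*(-1)*conj(-1) + 2*(0)*conj(2) + 2*(1)*conj(-1) + 2*(sqrt(3))*conj(-1) + 6*(0)*conj(0) + 6*(0)*conj(0)]
      = (1/24)[(8) + (-8) + (2*sqrt(3)) + (2) + (0) + (-2) + (-2*sqrt(3)) + (0) + (0)] = 0/24 = 0
  <chi_6*chi_9, chi_9> = (1/24)[1*(4)*conj(2) + 1*(-4)*conj(-2) + 2*(-sqrt(3))*conj(-sqrt(3)) + 2*(-1)*conj(1) + 2*(0)*conj(0) + 2*(1)*conj(-1) + 2*(sqrt(3))*conj(sqrt(3)) + 6*(0)*conj(0) + 6*(0)*conj(0)]
      = (1/24)[(8) + (8) + (6) + (-2) + (0) + (-2) + (6) + (0) + (0)] = 24/24 = 1
Hence the multiplicities are chi_7: 1, chi_9: 1. Dimension check: dim(chi_6)*dim(chi_9) = 2*2 = 4 and sum (mult * dim) = 1*2 + 1*2 = 4.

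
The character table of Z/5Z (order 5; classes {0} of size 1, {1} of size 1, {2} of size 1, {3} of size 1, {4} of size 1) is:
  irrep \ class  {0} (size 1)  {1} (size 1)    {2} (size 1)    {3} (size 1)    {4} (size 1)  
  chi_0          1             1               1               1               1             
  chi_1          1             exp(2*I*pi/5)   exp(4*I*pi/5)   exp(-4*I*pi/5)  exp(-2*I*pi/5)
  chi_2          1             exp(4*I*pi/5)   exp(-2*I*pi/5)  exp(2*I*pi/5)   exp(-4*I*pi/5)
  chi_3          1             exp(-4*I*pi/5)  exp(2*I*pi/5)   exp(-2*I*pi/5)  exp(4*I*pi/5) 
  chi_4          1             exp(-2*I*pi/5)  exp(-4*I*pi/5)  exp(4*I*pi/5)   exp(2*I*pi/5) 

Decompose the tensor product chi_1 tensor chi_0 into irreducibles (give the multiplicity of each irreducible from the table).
chi_1 tensor chi_0 = chi_1 (all other irreducibles have multiplicity 0).

Justification: The character of a tensor product is the pointwise product (chi_1 * chi_0)(C) = chi_1(C) * chi_0(C):
  {0}: (1)*(1), {1}: (exp(2*I*pi/5))*(1), {2}: (exp(4*I*pi/5))*(1), {3}: (exp(-4*I*pi/5))*(1), {4}: (exp(-2*I*pi/5))*(1)
so (chi_1 * chi_0) takes values
  {0} -> 1, {1} -> exp(2*I*pi/5), {2} -> exp(4*I*pi/5), {3} -> exp(-4*I*pi/5), {4} -> exp(-2*I*pi/5).
Now take the inner product of this character with each irreducible chi from the table, <chi_1*chi_0, chi> = (1/5) sum_C |C| (chi_1*chi_0)(C) conj(chi(C)):
  <chi_1*chi_0, chi_0> = (1/5)[1*(1)*conj(1) + 1*(exp(2*I*pi/5))*conj(1) + 1*(exp(4*I*pi/5))*conj(1) + 1*(exp(-4*I*pi/5))*conj(1) + 1*(exp(-2*I*pi/5))*conj(1)]
      = (1/5)[(1) + (exp(2*I*pi/5)) + (exp(4*I*pi/5)) + (exp(-4*I*pi/5)) + (exp(-2*I*pi/5))] = 0/5 = 0
  <chi_1*chi_0, chi_1> = (1/5)[1*(1)*conj(1) + 1*(exp(2*I*pi/5))*conj(exp(2*I*pi/5)) + 1*(exp(4*I*pi/5))*conj(exp(4*I*pi/5)) + 1*(exp(-4*I*pi/5))*conj(exp(-4*I*pi/5)) + 1*(exp(-2*I*pi/5))*conj(exp(-2*I*pi/5))]
      = (1/5)[(1) + (1) + (1) + (1) + (1)] = 5/5 = 1
  <chi_1*chi_0, chi_2> = (1/5)[1*(1)*conj(1) + 1*(exp(2*I*pi/5))*conj(exp(4*I*pi/5)) + 1*(exp(4*I*pi/5))*conj(exp(-2*I*pi/5)) + 1*(exp(-4*I*pi/5))*conj(exp(2*I*pi/5)) + 1*(exp(-2*I*pi/5))*conj(exp(-4*I*pi/5))]
      = (1/5)[(1) + (exp(-2*I*pi/5)) + (exp(-4*I*pi/5)) + (exp(4*I*pi/5)) + (exp(2*I*pi/5))] = 0/5 = 0
  <chi_1*chi_0, chi_3> = (1/5)[1*(1)*conj(1) + 1*(exp(2*I*pi/5))*conj(exp(-4*I*pi/5)) + 1*(exp(4*I*pi/5))*conj(exp(2*I*pi/5)) + 1*(exp(-4*I*pi/5))*conj(exp(-2*I*pi/5)) + 1*(exp(-2*I*pi/5))*conj(exp(4*I*pi/5))]
      = (1/5)[(1) + (exp(-4*I*pi/5)) + (exp(2*I*pi/5)) + (exp(-2*I*pi/5)) + (exp(4*I*pi/5))] = 0/5 = 0
  <chi_1*chi_0, chi_4> = (1/5)[1*(1)*conj(1) + 1*(exp(2*I*pi/5))*conj(exp(-2*I*pi/5)) + 1*(exp(4*I*pi/5))*conj(exp(-4*I*pi/5)) + 1*(exp(-4*I*pi/5))*conj(exp(4*I*pi/5)) + 1*(exp(-2*I*pi/5))*conj(exp(2*I*pi/5))]
      = (1/5)[(1) + (exp(4*I*pi/5)) + (exp(-2*I*pi/5)) + (exp(2*I*pi/5)) + (exp(-4*I*pi/5))] = 0/5 = 0
(Exp terms are combined using exp(i*s)*conj(exp(i*t)) = exp(i*(s-t)), and sums of them are collapsed using the identity that for every m > 1 the m distinct m-th roots of unity sum to 0, e.g. 1 + exp(2*I*pi/3) + exp(-2*I*pi/3) = 0.)
Hence the multiplicities are chi_1: 1. Dimension check: dim(chi_1)*dim(chi_0) = 1*1 = 1 and sum (mult * dim) = 1*1 = 1.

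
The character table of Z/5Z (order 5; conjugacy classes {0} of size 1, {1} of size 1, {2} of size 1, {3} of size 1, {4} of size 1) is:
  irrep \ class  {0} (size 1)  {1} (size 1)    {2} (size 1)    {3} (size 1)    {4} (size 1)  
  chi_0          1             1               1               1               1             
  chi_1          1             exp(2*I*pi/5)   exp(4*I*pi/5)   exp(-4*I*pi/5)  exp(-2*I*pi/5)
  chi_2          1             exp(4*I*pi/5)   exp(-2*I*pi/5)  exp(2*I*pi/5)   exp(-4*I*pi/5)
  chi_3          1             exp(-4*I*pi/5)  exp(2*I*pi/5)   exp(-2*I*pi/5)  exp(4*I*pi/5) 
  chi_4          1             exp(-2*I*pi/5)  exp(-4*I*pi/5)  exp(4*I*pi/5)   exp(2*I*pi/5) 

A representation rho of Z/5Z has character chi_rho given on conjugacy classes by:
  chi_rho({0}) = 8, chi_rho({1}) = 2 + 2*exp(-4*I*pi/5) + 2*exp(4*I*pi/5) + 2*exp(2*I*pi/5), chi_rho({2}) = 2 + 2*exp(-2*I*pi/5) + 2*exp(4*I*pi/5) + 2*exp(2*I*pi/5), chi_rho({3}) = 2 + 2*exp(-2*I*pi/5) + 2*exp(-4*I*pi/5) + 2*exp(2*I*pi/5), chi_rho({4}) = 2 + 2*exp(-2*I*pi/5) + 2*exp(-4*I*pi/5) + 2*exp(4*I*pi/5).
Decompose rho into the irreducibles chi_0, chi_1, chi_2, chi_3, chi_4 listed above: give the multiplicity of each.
Multiplicities: chi_0: 2, chi_1: 2, chi_2: 2, chi_3: 2, chi_4: 0.

Details: Use <chi_rho, chi> = (1/|G|) sum_C |C| * chi_rho(C) * conj(chi(C)) with |G| = 5 for each irreducible chi in the table:
  <chi_rho, chi_0> = (1/5)[1*(8)*conj(1) + 1*(2 + 2*exp(-4*I*pi/5) + 2*exp(4*I*pi/5) + 2*exp(2*I*pi/5))*conj(1) + 1*(2 + 2*exp(-2*I*pi/5) + 2*exp(4*I*pi/5) + 2*exp(2*I*pi/5))*conj(1) + 1*(2 + 2*exp(-2*I*pi/5) + 2*exp(-4*I*pi/5) + 2*exp(2*I*pi/5))*conj(1) + 1*(2 + 2*exp(-2*I*pi/5) + 2*exp(-4*I*pi/5) + 2*exp(4*I*pi/5))*conj(1)]
      = (1/5)[(8) + (2 + 2*exp(-4*I*pi/5) + 2*exp(4*I*pi/5) + 2*exp(2*I*pi/5)) + (2 + 2*exp(-2*I*pi/5) + 2*exp(4*I*pi/5) + 2*exp(2*I*pi/5)) + (2 + 2*exp(-2*I*pi/5) + 2*exp(-4*I*pi/5) + 2*exp(2*I*pi/5)) + (2 + 2*exp(-2*I*pi/5) + 2*exp(-4*I*pi/5) + 2*exp(4*I*pi/5))] = 10/5 = 2
  <chi_rho, chi_1> = (1/5)[1*(8)*conj(1) + 1*(2 + 2*exp(-4*I*pi/5) + 2*exp(4*I*pi/5) + 2*exp(2*I*pi/5))*conj(exp(2*I*pi/5)) + 1*(2 + 2*exp(-2*I*pi/5) + 2*exp(4*I*pi/5) + 2*exp(2*I*pi/5))*conj(exp(4*I*pi/5)) + 1*(2 + 2*exp(-2*I*pi/5) + 2*exp(-4*I*pi/5) + 2*exp(2*I*pi/5))*conj(exp(-4*I*pi/5)) + 1*(2 + 2*exp(-2*I*pi/5) + 2*exp(-4*I*pi/5) + 2*exp(4*I*pi/5))*conj(exp(-2*I*pi/5))]
      = (1/5)[(8) + (2 + 2*exp(-2*I*pi/5) + 2*exp(4*I*pi/5) + 2*exp(2*I*pi/5)) + (2 + 2*exp(-2*I*pi/5) + 2*exp(-4*I*pi/5) + 2*exp(4*I*pi/5)) + (2 + 2*exp(-4*I*pi/5) + 2*exp(4*I*pi/5) + 2*exp(2*I*pi/5)) + (2 + 2*exp(-2*I*pi/5) + 2*exp(-4*I*pi/5) + 2*exp(2*I*pi/5))] = 10/5 = 2
  <chi_rho, chi_2> = (1/5)[1*(8)*conj(1) + 1*(2 + 2*exp(-4*I*pi/5) + 2*exp(4*I*pi/5) + 2*exp(2*I*pi/5))*conj(exp(4*I*pi/5)) + 1*(2 + 2*exp(-2*I*pi/5) + 2*exp(4*I*pi/5) + 2*exp(2*I*pi/5))*conj(exp(-2*I*pi/5)) + 1*(2 + 2*exp(-2*I*pi/5) + 2*exp(-4*I*pi/5) + 2*exp(2*I*pi/5))*conj(exp(2*I*pi/5)) + 1*(2 + 2*exp(-2*I*pi/5) + 2*exp(-4*I*pi/5) + 2*exp(4*I*pi/5))*conj(exp(-4*I*pi/5))]
      = (1/5)[(8) + (2 + 2*exp(-2*I*pi/5) + 2*exp(-4*I*pi/5) + 2*exp(2*I*pi/5)) + (2 + 2*exp(-4*I*pi/5) + 2*exp(4*I*pi/5) + 2*exp(2*I*pi/5)) + (2 + 2*exp(-2*I*pi/5) + 2*exp(-4*I*pi/5) + 2*exp(4*I*pi/5)) + (2 + 2*exp(-2*I*pi/5) + 2*exp(4*I*pi/5) + 2*exp(2*I*pi/5))] = 10/5 = 2
  <chi_rho, chi_3> = (1/5)[1*(8)*conj(1) + 1*(2 + 2*exp(-4*I*pi/5) + 2*exp(4*I*pi/5) + 2*exp(2*I*pi/5))*conj(exp(-4*I*pi/5)) + 1*(2 + 2*exp(-2*I*pi/5) + 2*exp(4*I*pi/5) + 2*exp(2*I*pi/5))*conj(exp(2*I*pi/5)) + 1*(2 + 2*exp(-2*I*pi/5) + 2*exp(-4*I*pi/5) + 2*exp(2*I*pi/5))*conj(exp(-2*I*pi/5)) + 1*(2 + 2*exp(-2*I*pi/5) + 2*exp(-4*I*pi/5) + 2*exp(4*I*pi/5))*conj(exp(4*I*pi/5))]
      = (1/5)[(8) + (2 + 2*exp(-2*I*pi/5) + 2*exp(-4*I*pi/5) + 2*exp(4*I*pi/5)) + (2 + 2*exp(-2*I*pi/5) + 2*exp(-4*I*pi/5) + 2*exp(2*I*pi/5)) + (2 + 2*exp(-2*I*pi/5) + 2*exp(4*I*pi/5) + 2*exp(2*I*pi/5)) + (2 + 2*exp(-4*I*pi/5) + 2*exp(4*I*pi/5) + 2*exp(2*I*pi/5))] = 10/5 = 2
  <chi_rho, chi_4> = (1/5)[1*(8)*conj(1) + 1*(2 + 2*exp(-4*I*pi/5) + 2*exp(4*I*pi/5) + 2*exp(2*I*pi/5))*conj(exp(-2*I*pi/5)) + 1*(2 + 2*exp(-2*I*pi/5) + 2*exp(4*I*pi/5) + 2*exp(2*I*pi/5))*conj(exp(-4*I*pi/5)) + 1*(2 + 2*exp(-2*I*pi/5) + 2*exp(-4*I*pi/5) + 2*exp(2*I*pi/5))*conj(exp(4*I*pi/5)) + 1*(2 + 2*exp(-2*I*pi/5) + 2*exp(-4*I*pi/5) + 2*exp(4*I*pi/5))*conj(exp(2*I*pi/5))]
      = (1/5)[(8) + (-2) + (-2) + (-2) + (-2)] = 0/5 = 0
(Exp terms are combined using exp(i*s)*conj(exp(i*t)) = exp(i*(s-t)), and sums of them are collapsed using the identity that for every m > 1 the m distinct m-th roots of unity sum to 0, e.g. 1 + exp(2*I*pi/3) + exp(-2*I*pi/3) = 0.)
Dimension check: dim(rho) = sum (mult * dim) = 2*1 + 2*1 + 2*1 + 2*1 + 0*1 = 8 = chi_rho(e) = 8.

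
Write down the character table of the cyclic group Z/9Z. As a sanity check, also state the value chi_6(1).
Character table of Z/9Z (irreps indexed chi_0,...,chi_8 with chi_k(m) = zeta_9^(k*m), zeta_9 = exp(2*pi*i/9)):
  irrep \ class  {0} (size 1)  {1} (size 1)    {2} (size 1)    {3} (size 1)    {4} (size 1)    {5} (size 1)    {6} (size 1)    {7} (size 1)    {8} (size 1)  
  chi_0          1             1               1               1               1               1               1               1               1             
  chi_1          1             exp(2*I*pi/9)   exp(4*I*pi/9)   exp(2*I*pi/3)   exp(8*I*pi/9)   exp(-8*I*pi/9)  exp(-2*I*pi/3)  exp(-4*I*pi/9)  exp(-2*I*pi/9)
  chi_2          1             exp(4*I*pi/9)   exp(8*I*pi/9)   exp(-2*I*pi/3)  exp(-2*I*pi/9)  exp(2*I*pi/9)   exp(2*I*pi/3)   exp(-8*I*pi/9)  exp(-4*I*pi/9)
  chi_3          1             exp(2*I*pi/3)   exp(-2*I*pi/3)  1               exp(2*I*pi/3)   exp(-2*I*pi/3)  1               exp(2*I*pi/3)   exp(-2*I*pi/3)
  chi_4          1             exp(8*I*pi/9)   exp(-2*I*pi/9)  exp(2*I*pi/3)   exp(-4*I*pi/9)  exp(4*I*pi/9)   exp(-2*I*pi/3)  exp(2*I*pi/9)   exp(-8*I*pi/9)
  chi_5          1             exp(-8*I*pi/9)  exp(2*I*pi/9)   exp(-2*I*pi/3)  exp(4*I*pi/9)   exp(-4*I*pi/9)  exp(2*I*pi/3)   exp(-2*I*pi/9)  exp(8*I*pi/9) 
  chi_6          1             exp(-2*I*pi/3)  exp(2*I*pi/3)   1               exp(-2*I*pi/3)  exp(2*I*pi/3)   1               exp(-2*I*pi/3)  exp(2*I*pi/3) 
  chi_7          1             exp(-4*I*pi/9)  exp(-8*I*pi/9)  exp(2*I*pi/3)   exp(2*I*pi/9)   exp(-2*I*pi/9)  exp(-2*I*pi/3)  exp(8*I*pi/9)   exp(4*I*pi/9) 
  chi_8          1             exp(-2*I*pi/9)  exp(-4*I*pi/9)  exp(-2*I*pi/3)  exp(-8*I*pi/9)  exp(8*I*pi/9)   exp(2*I*pi/3)   exp(4*I*pi/9)   exp(2*I*pi/9) 

Spot check: chi_6(1) = zeta_9^(6*1) = zeta_9^6 = exp(-2*I*pi/3).

Why: Z/9Z is abelian, so all 9 irreducible complex representations are 1-dimensional. They are given by chi_k(m) = zeta_9^(k*m) for k = 0,...,8. Row orthogonality: sum_m chi_k(m) conj(chi_l(m)) = 9 * [k = l].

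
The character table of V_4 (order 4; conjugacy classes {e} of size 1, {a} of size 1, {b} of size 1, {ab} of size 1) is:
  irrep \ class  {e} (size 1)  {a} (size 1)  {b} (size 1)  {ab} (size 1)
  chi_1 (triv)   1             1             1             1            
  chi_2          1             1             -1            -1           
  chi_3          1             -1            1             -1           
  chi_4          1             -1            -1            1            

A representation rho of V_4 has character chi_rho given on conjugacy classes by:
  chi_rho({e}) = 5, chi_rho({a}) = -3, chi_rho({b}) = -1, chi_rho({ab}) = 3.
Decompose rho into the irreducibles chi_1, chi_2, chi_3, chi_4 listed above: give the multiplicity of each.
Multiplicities: chi_1: 1, chi_2: 0, chi_3: 1, chi_4: 3.

Details: Use <chi_rho, chi> = (1/|G|) sum_C |C| * chi_rho(C) * conj(chi(C)) with |G| = 4 for each irreducible chi in the table:
  <chi_rho, chi_1> = (1/4)[1*(5)*conj(1) + 1*(-3)*conj(1) + 1*(-1)*conj(1) + 1*(3)*conj(1)]
      = (1/4)[(5) + (-3) + (-1) + (3)] = 4/4 = 1
  <chi_rho, chi_2> = (1/4)[1*(5)*conj(1) + 1*(-3)*conj(1) + 1*(-1)*conj(-1) + 1*(3)*conj(-1)]
      = (1/4)[(5) + (-3) + (1) + (-3)] = 0/4 = 0
  <chi_rho, chi_3> = (1/4)[1*(5)*conj(1) + 1*(-3)*conj(-1) + 1*(-1)*conj(1) + 1*(3)*conj(-1)]
      = (1/4)[(5) + (3) + (-1) + (-3)] = 4/4 = 1
  <chi_rho, chi_4> = (1/4)[1*(5)*conj(1) + 1*(-3)*conj(-1) + 1*(-1)*conj(-1) + 1*(3)*conj(1)]
      = (1/4)[(5) + (3) + (1) + (3)] = 12/4 = 3
Dimension check: dim(rho) = sum (mult * dim) = 1*1 + 0*1 + 1*1 + 3*1 = 5 = chi_rho(e) = 5.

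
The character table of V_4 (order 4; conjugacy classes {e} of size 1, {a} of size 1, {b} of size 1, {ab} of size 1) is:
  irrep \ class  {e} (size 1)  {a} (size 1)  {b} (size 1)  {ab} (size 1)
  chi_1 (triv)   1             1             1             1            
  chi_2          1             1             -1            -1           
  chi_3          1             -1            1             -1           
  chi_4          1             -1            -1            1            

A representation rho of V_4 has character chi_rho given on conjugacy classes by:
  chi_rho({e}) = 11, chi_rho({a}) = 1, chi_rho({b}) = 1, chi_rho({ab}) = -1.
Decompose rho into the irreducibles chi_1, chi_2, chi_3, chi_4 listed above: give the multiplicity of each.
Multiplicities: chi_1: 3, chi_2: 3, chi_3: 3, chi_4: 2.

Reasoning: Use <chi_rho, chi> = (1/|G|) sum_C |C| * chi_rho(C) * conj(chi(C)) with |G| = 4 for each irreducible chi in the table:
  <chi_rho, chi_1> = (1/4)[1*(11)*conj(1) + 1*(1)*conj(1) + 1*(1)*conj(1) + 1*(-1)*conj(1)]
      = (1/4)[(11) + (1) + (1) + (-1)] = 12/4 = 3
  <chi_rho, chi_2> = (1/4)[1*(11)*conj(1) + 1*(1)*conj(1) + 1*(1)*conj(-1) + 1*(-1)*conj(-1)]
      = (1/4)[(11) + (1) + (-1) + (1)] = 12/4 = 3
  <chi_rho, chi_3> = (1/4)[1*(11)*conj(1) + 1*(1)*conj(-1) + 1*(1)*conj(1) + 1*(-1)*conj(-1)]
      = (1/4)[(11) + (-1) + (1) + (1)] = 12/4 = 3
  <chi_rho, chi_4> = (1/4)[1*(11)*conj(1) + 1*(1)*conj(-1) + 1*(1)*conj(-1) + 1*(-1)*conj(1)]
      = (1/4)[(11) + (-1) + (-1) + (-1)] = 8/4 = 2
Dimension check: dim(rho) = sum (mult * dim) = 3*1 + 3*1 + 3*1 + 2*1 = 11 = chi_rho(e) = 11.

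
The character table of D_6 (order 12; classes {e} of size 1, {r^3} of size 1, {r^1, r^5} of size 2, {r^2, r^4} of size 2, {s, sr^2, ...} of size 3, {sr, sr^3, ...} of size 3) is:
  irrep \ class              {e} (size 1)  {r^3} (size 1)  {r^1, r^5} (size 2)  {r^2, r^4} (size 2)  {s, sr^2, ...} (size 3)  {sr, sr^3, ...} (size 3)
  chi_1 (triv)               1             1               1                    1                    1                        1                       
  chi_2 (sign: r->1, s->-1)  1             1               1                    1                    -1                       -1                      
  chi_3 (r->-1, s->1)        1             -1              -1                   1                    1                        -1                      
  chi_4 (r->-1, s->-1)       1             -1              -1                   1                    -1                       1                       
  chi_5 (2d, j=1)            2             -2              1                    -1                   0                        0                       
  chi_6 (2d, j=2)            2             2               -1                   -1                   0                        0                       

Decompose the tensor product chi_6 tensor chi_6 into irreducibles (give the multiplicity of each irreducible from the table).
chi_6 tensor chi_6 = chi_1 + chi_2 + chi_6 (all other irreducibles have multiplicity 0).

Details: The character of a tensor product is the pointwise product (chi_6 * chi_6)(C) = chi_6(C) * chi_6(C):
  {e}: (2)*(2), {r^3}: (2)*(2), {r^1, r^5}: (-1)*(-1), {r^2, r^4}: (-1)*(-1), {s, sr^2, ...}: (0)*(0), {sr, sr^3, ...}: (0)*(0)
so (chi_6 * chi_6) takes values
  {e} -> 4, {r^3} -> 4, {r^1, r^5} -> 1, {r^2, r^4} -> 1, {s, sr^2, ...} -> 0, {sr, sr^3, ...} -> 0.
Now take the inner product of this character with each irreducible chi from the table, <chi_6*chi_6, chi> = (1/12) sum_C |C| (chi_6*chi_6)(C) conj(chi(C)):
  <chi_6*chi_6, chi_1> = (1/12)[1*(4)*conj(1) + 1*(4)*conj(1) + 2*(1)*conj(1) + 2*(1)*conj(1) + 3*(0)*conj(1) + 3*(0)*conj(1)]
      = (1/12)[(4) + (4) + (2) + (2) + (0) + (0)] = 12/12 = 1
  <chi_6*chi_6, chi_2> = (1/12)[1*(4)*conj(1) + 1*(4)*conj(1) + 2*(1)*conj(1) + 2*(1)*conj(1) + 3*(0)*conj(-1) + 3*(0)*conj(-1)]
      = (1/12)[(4) + (4) + (2) + (2) + (0) + (0)] = 12/12 = 1
  <chi_6*chi_6, chi_3> = (1/12)[1*(4)*conj(1) + 1*(4)*conj(-1) + 2*(1)*conj(-1) + 2*(1)*conj(1) + 3*(0)*conj(1) + 3*(0)*conj(-1)]
      = (1/12)[(4) + (-4) + (-2) + (2) + (0) + (0)] = 0/12 = 0
  <chi_6*chi_6, chi_4> = (1/12)[1*(4)*conj(1) + 1*(4)*conj(-1) + 2*(1)*conj(-1) + 2*(1)*conj(1) + 3*(0)*conj(-1) + 3*(0)*conj(1)]
      = (1/12)[(4) + (-4) + (-2) + (2) + (0) + (0)] = 0/12 = 0
  <chi_6*chi_6, chi_5> = (1/12)[1*(4)*conj(2) + 1*(4)*conj(-2) + 2*(1)*conj(1) + 2*(1)*conj(-1) + 3*(0)*conj(0) + 3*(0)*conj(0)]
      = (1/12)[(8) + (-8) + (2) + (-2) + (0) + (0)] = 0/12 = 0
  <chi_6*chi_6, chi_6> = (1/12)[1*(4)*conj(2) + 1*(4)*conj(2) + 2*(1)*conj(-1) + 2*(1)*conj(-1) + 3*(0)*conj(0) + 3*(0)*conj(0)]
      = (1/12)[(8) + (8) + (-2) + (-2) + (0) + (0)] = 12/12 = 1
Hence the multiplicities are chi_1: 1, chi_2: 1, chi_6: 1. Dimension check: dim(chi_6)*dim(chi_6) = 2*2 = 4 and sum (mult * dim) = 1*1 + 1*1 + 1*2 = 4.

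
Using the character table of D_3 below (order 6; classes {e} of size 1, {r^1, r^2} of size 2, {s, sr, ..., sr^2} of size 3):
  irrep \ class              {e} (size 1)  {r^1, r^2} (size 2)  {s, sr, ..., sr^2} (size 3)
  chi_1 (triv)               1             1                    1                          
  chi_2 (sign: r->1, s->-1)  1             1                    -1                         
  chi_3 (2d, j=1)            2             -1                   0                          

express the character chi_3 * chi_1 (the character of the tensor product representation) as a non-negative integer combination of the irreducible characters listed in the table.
chi_3 tensor chi_1 = chi_3 (all other irreducibles have multiplicity 0).

The character of a tensor product is the pointwise product (chi_3 * chi_1)(C) = chi_3(C) * chi_1(C):
  {e}: (2)*(1), {r^1, r^2}: (-1)*(1), {s, sr, ..., sr^2}: (0)*(1)
so (chi_3 * chi_1) takes values
  {e} -> 2, {r^1, r^2} -> -1, {s, sr, ..., sr^2} -> 0.
Now take the inner product of this character with each irreducible chi from the table, <chi_3*chi_1, chi> = (1/6) sum_C |C| (chi_3*chi_1)(C) conj(chi(C)):
  <chi_3*chi_1, chi_1> = (1/6)[1*(2)*conj(1) + 2*(-1)*conj(1) + 3*(0)*conj(1)]
      = (1/6)[(2) + (-2) + (0)] = 0/6 = 0
  <chi_3*chi_1, chi_2> = (1/6)[1*(2)*conj(1) + 2*(-1)*conj(1) + 3*(0)*conj(-1)]
      = (1/6)[(2) + (-2) + (0)] = 0/6 = 0
  <chi_3*chi_1, chi_3> = (1/6)[1*(2)*conj(2) + 2*(-1)*conj(-1) + 3*(0)*conj(0)]
      = (1/6)[(4) + (2) + (0)] = 6/6 = 1
Hence the multiplicities are chi_3: 1. Dimension check: dim(chi_3)*dim(chi_1) = 2*1 = 2 and sum (mult * dim) = 1*2 = 2.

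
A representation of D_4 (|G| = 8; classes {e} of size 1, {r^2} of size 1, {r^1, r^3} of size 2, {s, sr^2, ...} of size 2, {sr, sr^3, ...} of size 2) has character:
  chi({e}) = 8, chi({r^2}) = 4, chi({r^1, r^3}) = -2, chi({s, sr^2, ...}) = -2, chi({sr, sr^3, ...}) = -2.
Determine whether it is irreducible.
Not irreducible (reducible): <chi, chi> = 13 > 1.

Justification: <chi, chi> = (1/|G|) sum_C |C| * |chi(C)|^2 = (1/8)[1*|8|^2 + 1*|4|^2 + 2*|-2|^2 + 2*|-2|^2 + 2*|-2|^2]
  = (1/8)[(64) + (16) + (8) + (8) + (8)] = 104/8 = 13.
A character is irreducible iff <chi, chi> = 1, so this representation is reducible.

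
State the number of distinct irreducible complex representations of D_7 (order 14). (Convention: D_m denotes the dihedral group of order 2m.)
5

Working: The number of irreducible complex representations of a finite group equals its number of conjugacy classes. D_7 has 5 conjugacy classes ((n+3)/2 for n odd), so D_7 (order 14) has exactly 5 irreducible complex representations.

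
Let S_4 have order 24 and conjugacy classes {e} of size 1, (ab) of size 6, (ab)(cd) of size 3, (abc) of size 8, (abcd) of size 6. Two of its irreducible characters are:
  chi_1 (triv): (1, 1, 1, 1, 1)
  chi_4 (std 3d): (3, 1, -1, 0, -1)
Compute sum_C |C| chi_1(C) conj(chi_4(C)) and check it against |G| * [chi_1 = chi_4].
Sum = 0; so <chi_1, chi_4> = 0 (distinct irreducibles are orthogonal).

Justification: Compute term by term over conjugacy classes (|C| * chi_1(C) * conj(chi_4(C))):
  1*(1)*conj(3) + 6*(1)*conj(1) + 3*(1)*conj(-1) + 8*(1)*conj(0) + 6*(1)*conj(-1)
  = (3) + (6) + (-3) + (0) + (-6)
  = 0.
Dividing by |G| = 24 gives 0/24 = 0, matching the row-orthogonality relation <chi_1, chi_4> = [chi_1 = chi_4].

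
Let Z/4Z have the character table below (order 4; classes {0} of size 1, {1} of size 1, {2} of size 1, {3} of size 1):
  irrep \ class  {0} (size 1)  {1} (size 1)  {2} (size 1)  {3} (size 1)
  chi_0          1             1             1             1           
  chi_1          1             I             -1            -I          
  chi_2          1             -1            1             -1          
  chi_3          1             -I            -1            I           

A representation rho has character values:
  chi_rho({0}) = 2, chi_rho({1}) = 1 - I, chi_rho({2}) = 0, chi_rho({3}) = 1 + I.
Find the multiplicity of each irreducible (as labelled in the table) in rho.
Multiplicities: chi_0: 1, chi_1: 0, chi_2: 0, chi_3: 1.

Proof sketch: Use <chi_rho, chi> = (1/|G|) sum_C |C| * chi_rho(C) * conj(chi(C)) with |G| = 4 for each irreducible chi in the table:
  <chi_rho, chi_0> = (1/4)[1*(2)*conj(1) + 1*(1 - I)*conj(1) + 1*(0)*conj(1) + 1*(1 + I)*conj(1)]
      = (1/4)[(2) + (1 - I) + (0) + (1 + I)] = 4/4 = 1
  <chi_rho, chi_1> = (1/4)[1*(2)*conj(1) + 1*(1 - I)*conj(I) + 1*(0)*conj(-1) + 1*(1 + I)*conj(-I)]
      = (1/4)[(2) + (-1 - I) + (0) + (-1 + I)] = 0/4 = 0
  <chi_rho, chi_2> = (1/4)[1*(2)*conj(1) + 1*(1 - I)*conj(-1) + 1*(0)*conj(1) + 1*(1 + I)*conj(-1)]
      = (1/4)[(2) + (-1 + I) + (0) + (-1 - I)] = 0/4 = 0
  <chi_rho, chi_3> = (1/4)[1*(2)*conj(1) + 1*(1 - I)*conj(-I) + 1*(0)*conj(-1) + 1*(1 + I)*conj(I)]
      = (1/4)[(2) + (1 + I) + (0) + (1 - I)] = 4/4 = 1
(Exp terms are combined using exp(i*s)*conj(exp(i*t)) = exp(i*(s-t)), and sums of them are collapsed using the identity that for every m > 1 the m distinct m-th roots of unity sum to 0, e.g. 1 + exp(2*I*pi/3) + exp(-2*I*pi/3) = 0.)
Dimension check: dim(rho) = sum (mult * dim) = 1*1 + 0*1 + 0*1 + 1*1 = 2 = chi_rho(e) = 2.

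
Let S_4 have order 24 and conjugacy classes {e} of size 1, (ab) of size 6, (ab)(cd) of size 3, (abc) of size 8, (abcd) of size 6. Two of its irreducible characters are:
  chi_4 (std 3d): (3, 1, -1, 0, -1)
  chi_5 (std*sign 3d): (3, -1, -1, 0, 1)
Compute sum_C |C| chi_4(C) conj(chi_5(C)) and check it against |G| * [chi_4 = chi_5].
Sum = 0; so <chi_4, chi_5> = 0 (distinct irreducibles are orthogonal).

Working: Compute term by term over conjugacy classes (|C| * chi_4(C) * conj(chi_5(C))):
  1*(3)*conj(3) + 6*(1)*conj(-1) + 3*(-1)*conj(-1) + 8*(0)*conj(0) + 6*(-1)*conj(1)
  = (9) + (-6) + (3) + (0) + (-6)
  = 0.
Dividing by |G| = 24 gives 0/24 = 0, matching the row-orthogonality relation <chi_4, chi_5> = [chi_4 = chi_5].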